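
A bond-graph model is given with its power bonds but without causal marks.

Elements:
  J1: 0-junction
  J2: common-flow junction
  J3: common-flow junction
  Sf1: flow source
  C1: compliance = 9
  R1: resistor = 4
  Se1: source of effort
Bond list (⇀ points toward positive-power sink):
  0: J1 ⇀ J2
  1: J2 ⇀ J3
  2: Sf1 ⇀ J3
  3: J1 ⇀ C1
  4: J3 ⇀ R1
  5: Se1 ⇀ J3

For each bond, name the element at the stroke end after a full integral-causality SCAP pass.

bond 0 stroke→J2
bond 1 stroke→J3
bond 2 stroke→Sf1
bond 3 stroke→J1
bond 4 stroke→J3
bond 5 stroke→J3

b2 stroke→Sf1  (Sf1 (Sf) sets flow on bond)
b5 stroke→J3  (source Se1 imposes e)
b1 stroke→J3  (J3: bond 2 brought flow, rest push out)
b4 stroke→J3  (J3: bond 2 brought flow, rest push out)
b0 stroke→J2  (J2: bond 1 brought flow, rest push out)
b3 stroke→J1  (J1: last free bond brings effort in)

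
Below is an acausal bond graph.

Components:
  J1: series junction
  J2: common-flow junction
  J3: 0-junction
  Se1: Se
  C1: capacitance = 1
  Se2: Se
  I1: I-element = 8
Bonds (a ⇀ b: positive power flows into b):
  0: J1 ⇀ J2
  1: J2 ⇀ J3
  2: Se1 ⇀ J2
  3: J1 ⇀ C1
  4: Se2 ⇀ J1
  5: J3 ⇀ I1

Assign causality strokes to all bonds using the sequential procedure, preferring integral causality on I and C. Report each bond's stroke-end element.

bond 2 →J2  (Se1 fixes effort; stroke away)
bond 4 →J1  (Se2 fixes effort; stroke away)
bond 3 →J1  (C1 outputs effort q/C1)
bond 0 →J2  (J1: last free bond brings flow in)
bond 1 →J3  (only one flow-in slot at J2)
bond 5 →I1  (common-e at J3 fixed by 1)

bond 0 stroke at J2
bond 1 stroke at J3
bond 2 stroke at J2
bond 3 stroke at J1
bond 4 stroke at J1
bond 5 stroke at I1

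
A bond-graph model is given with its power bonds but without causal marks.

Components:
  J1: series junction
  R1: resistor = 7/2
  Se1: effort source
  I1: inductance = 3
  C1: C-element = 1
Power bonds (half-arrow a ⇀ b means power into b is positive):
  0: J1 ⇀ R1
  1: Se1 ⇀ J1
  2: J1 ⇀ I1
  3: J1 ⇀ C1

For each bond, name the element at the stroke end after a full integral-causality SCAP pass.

bond 1 →J1  (Se1 fixes effort; stroke away)
bond 2 →I1  (prefer integral on I1)
bond 0 →J1  (J1 flow already set via bond 2)
bond 3 →J1  (common-f at J1 fixed by 2)

β0 →J1
β1 →J1
β2 →I1
β3 →J1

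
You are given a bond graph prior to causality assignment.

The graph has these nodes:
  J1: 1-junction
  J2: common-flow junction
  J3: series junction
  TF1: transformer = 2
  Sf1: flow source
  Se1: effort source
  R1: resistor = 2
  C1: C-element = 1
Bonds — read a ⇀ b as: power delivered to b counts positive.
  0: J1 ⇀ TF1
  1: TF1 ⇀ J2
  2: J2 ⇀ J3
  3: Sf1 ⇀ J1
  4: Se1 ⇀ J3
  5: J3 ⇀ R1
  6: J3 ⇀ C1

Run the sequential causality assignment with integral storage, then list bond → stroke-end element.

β0 stroke at J1
β1 stroke at TF1
β2 stroke at J2
β3 stroke at Sf1
β4 stroke at J3
β5 stroke at J3
β6 stroke at J3

b3 stroke→Sf1  (source Sf1 imposes f)
b4 stroke→J3  (Se1: effort source, stroke at far end)
b0 stroke→J1  (J1: bond 3 brought flow, rest push out)
b1 stroke→TF1  (TF TF1: opposite of bond 0)
b2 stroke→J2  (1-jn J2 has f-setter on 1)
b5 stroke→J3  (J3 flow already set via bond 2)
b6 stroke→J3  (J3: bond 2 brought flow, rest push out)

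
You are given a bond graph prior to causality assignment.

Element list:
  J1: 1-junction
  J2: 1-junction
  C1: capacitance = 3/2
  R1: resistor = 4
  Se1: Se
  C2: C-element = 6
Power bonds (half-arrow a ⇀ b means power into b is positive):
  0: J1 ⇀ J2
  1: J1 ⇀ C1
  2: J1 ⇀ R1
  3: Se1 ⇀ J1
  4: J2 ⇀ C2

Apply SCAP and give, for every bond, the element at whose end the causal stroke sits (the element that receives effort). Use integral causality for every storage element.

#3 stroke at J1  (Se1 (Se) sets effort on bond)
#1 stroke at J1  (C1 outputs effort q/C1)
#4 stroke at J2  (C2: C, integral causality)
#0 stroke at J1  (only one flow-in slot at J2)
#2 stroke at R1  (J1: last free bond brings flow in)

b0 |J1
b1 |J1
b2 |R1
b3 |J1
b4 |J2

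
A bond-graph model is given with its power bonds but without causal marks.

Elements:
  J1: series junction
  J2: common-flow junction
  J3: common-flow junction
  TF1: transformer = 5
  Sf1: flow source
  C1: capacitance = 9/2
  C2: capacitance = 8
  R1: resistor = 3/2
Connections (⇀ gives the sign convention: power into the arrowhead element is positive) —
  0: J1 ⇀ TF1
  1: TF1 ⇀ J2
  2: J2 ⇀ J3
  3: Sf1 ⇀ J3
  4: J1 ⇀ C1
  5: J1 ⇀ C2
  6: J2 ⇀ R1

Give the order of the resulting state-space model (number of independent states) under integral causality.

bond 3 |Sf1  (source Sf1 imposes f)
bond 2 |J3  (J3: bond 3 brought flow, rest push out)
bond 1 |J2  (J2 flow already set via bond 2)
bond 6 |J2  (common-f at J2 fixed by 2)
bond 0 |TF1  (through TF1, causality passes straight; one stroke at TF1)
bond 4 |J1  (1-jn J1 has f-setter on 0)
bond 5 |J1  (J1 flow already set via bond 0)

2  (C1, C2 all integral)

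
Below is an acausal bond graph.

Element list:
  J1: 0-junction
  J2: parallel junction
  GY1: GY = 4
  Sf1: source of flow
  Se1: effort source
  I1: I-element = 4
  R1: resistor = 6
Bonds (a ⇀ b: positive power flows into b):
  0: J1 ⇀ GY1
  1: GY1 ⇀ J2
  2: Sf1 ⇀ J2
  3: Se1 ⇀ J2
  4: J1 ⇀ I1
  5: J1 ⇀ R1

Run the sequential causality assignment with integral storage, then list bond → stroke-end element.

#2 →Sf1  (source Sf1 imposes f)
#3 →J2  (Se1 (Se) sets effort on bond)
#1 →GY1  (J2: bond 3 brought effort, rest push out)
#0 →GY1  (GY1: gyrator matches bond 1)
#4 →I1  (I1 outputs flow p/I1)
#5 →J1  (J1: last free bond brings effort in)

#0 stroke→GY1
#1 stroke→GY1
#2 stroke→Sf1
#3 stroke→J2
#4 stroke→I1
#5 stroke→J1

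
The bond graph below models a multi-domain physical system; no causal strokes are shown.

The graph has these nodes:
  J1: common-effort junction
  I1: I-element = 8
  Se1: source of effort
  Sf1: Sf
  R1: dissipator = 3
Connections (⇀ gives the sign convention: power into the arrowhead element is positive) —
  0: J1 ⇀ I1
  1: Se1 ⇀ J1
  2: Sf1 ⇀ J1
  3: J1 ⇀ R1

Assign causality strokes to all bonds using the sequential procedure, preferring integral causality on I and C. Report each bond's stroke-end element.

bond 0 stroke at I1
bond 1 stroke at J1
bond 2 stroke at Sf1
bond 3 stroke at R1

b1 stroke→J1  (Se1 fixes effort; stroke away)
b2 stroke→Sf1  (Sf1: flow source, stroke at near end)
b0 stroke→I1  (0-jn J1 has e-setter on 1)
b3 stroke→R1  (0-jn J1 has e-setter on 1)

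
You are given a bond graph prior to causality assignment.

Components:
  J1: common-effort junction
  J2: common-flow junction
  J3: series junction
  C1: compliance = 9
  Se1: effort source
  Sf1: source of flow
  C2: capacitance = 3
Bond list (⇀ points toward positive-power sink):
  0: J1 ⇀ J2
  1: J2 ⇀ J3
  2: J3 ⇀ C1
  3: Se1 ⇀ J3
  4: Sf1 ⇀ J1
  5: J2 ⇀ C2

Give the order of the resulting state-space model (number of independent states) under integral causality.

b3 stroke→J3  (source Se1 imposes e)
b4 stroke→Sf1  (Sf1 (Sf) sets flow on bond)
b0 stroke→J1  (J1 needs exactly one e-in)
b1 stroke→J2  (J2 flow already set via bond 0)
b5 stroke→J2  (J2 flow already set via bond 0)
b2 stroke→J3  (common-f at J3 fixed by 1)

2  (C1, C2 all integral)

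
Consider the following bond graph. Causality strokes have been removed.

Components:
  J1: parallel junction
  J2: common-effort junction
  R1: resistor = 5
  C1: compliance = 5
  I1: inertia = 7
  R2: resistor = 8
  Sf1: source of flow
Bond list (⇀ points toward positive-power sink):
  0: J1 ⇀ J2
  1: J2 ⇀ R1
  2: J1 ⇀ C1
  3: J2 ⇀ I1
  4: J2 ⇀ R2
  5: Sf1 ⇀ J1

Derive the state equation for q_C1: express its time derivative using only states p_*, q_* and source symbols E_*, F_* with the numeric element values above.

dq_C1/dt = F_Sf1 - p_I1/7 - 13*q_C1/200

#5 stroke at Sf1  (Sf1: flow source, stroke at near end)
#2 stroke at J1  (C1: C, integral causality)
#0 stroke at J2  (common-e at J1 fixed by 2)
#1 stroke at R1  (J2: bond 0 brought effort, rest push out)
#3 stroke at I1  (J2 effort already set via bond 0)
#4 stroke at R2  (J2 effort already set via bond 0)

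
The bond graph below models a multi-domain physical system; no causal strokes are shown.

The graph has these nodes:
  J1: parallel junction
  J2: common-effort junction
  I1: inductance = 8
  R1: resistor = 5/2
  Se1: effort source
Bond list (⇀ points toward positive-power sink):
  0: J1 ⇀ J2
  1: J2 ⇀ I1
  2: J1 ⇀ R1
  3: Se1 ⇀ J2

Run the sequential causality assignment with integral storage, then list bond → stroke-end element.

b0 |J1
b1 |I1
b2 |R1
b3 |J2

b3 →J2  (Se1: effort source, stroke at far end)
b0 →J1  (J2 effort already set via bond 3)
b1 →I1  (common-e at J2 fixed by 3)
b2 →R1  (0-jn J1 has e-setter on 0)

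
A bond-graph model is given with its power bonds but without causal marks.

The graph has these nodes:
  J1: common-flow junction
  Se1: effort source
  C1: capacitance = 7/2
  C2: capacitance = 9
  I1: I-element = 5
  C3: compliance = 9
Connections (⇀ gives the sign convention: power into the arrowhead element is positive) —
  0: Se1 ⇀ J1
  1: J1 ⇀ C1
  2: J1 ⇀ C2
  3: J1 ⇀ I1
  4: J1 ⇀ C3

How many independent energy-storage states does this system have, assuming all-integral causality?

4  (C1, C2, C3, I1 all integral)

b0 |J1  (Se1 (Se) sets effort on bond)
b1 |J1  (C1 integral (e out))
b2 |J1  (C2: C, integral causality)
b3 |I1  (I1 outputs flow p/I1)
b4 |J1  (common-f at J1 fixed by 3)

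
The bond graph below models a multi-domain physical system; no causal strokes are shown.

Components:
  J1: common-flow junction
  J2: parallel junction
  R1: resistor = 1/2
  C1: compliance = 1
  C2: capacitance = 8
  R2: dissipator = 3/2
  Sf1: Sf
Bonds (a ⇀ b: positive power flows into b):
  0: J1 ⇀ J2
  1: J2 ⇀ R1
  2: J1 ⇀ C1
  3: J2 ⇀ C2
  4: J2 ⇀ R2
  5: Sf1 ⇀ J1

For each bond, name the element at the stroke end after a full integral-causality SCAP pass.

β5 |Sf1  (Sf1 (Sf) sets flow on bond)
β0 |J1  (J1 flow already set via bond 5)
β2 |J1  (1-jn J1 has f-setter on 5)
β3 |J2  (C2: C, integral causality)
β1 |R1  (J2 effort already set via bond 3)
β4 |R2  (J2: bond 3 brought effort, rest push out)

bond 0 →J1
bond 1 →R1
bond 2 →J1
bond 3 →J2
bond 4 →R2
bond 5 →Sf1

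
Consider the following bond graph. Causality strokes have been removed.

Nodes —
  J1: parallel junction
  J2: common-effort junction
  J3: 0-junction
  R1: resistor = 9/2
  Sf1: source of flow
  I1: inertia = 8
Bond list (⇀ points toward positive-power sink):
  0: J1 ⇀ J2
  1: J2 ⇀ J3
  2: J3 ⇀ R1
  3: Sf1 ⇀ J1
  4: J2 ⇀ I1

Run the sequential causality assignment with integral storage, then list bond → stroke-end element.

β3 |Sf1  (Sf1 fixes flow; stroke at Sf1)
β0 |J1  (closing 0-jn rule on J1)
β4 |I1  (prefer integral on I1)
β1 |J2  (J2: last free bond brings effort in)
β2 |J3  (closing 0-jn rule on J3)

b0 |J1
b1 |J2
b2 |J3
b3 |Sf1
b4 |I1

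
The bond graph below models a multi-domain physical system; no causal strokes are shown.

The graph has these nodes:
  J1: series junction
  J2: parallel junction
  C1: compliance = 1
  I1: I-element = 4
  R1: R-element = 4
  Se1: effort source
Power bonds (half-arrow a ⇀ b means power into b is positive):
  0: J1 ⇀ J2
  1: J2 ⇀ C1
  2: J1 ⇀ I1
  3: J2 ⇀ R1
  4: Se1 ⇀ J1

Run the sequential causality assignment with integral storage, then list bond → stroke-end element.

bond 0 →J1
bond 1 →J2
bond 2 →I1
bond 3 →R1
bond 4 →J1

b4 →J1  (Se1: effort source, stroke at far end)
b1 →J2  (C1 outputs effort q/C1)
b0 →J1  (J2 effort already set via bond 1)
b3 →R1  (0-jn J2 has e-setter on 1)
b2 →I1  (closing 1-jn rule on J1)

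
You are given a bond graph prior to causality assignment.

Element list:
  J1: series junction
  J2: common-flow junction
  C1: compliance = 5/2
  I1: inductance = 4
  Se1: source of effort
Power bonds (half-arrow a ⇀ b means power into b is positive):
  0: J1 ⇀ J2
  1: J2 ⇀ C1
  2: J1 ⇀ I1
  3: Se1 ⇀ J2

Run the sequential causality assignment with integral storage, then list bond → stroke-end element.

#3 stroke at J2  (Se1 fixes effort; stroke away)
#1 stroke at J2  (C1: C, integral causality)
#0 stroke at J1  (J2 needs exactly one f-in)
#2 stroke at I1  (closing 1-jn rule on J1)

β0 |J1
β1 |J2
β2 |I1
β3 |J2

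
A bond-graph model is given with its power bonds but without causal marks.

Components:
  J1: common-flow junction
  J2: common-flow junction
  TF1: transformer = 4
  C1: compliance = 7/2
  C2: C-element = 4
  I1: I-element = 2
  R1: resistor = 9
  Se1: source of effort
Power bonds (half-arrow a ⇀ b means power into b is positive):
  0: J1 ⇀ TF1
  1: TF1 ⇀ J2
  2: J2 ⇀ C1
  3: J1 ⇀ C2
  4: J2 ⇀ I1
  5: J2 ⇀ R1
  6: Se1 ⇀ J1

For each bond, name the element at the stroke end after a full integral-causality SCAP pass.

#6 stroke at J1  (source Se1 imposes e)
#2 stroke at J2  (C1: C, integral causality)
#3 stroke at J1  (C2: C, integral causality)
#0 stroke at TF1  (closing 1-jn rule on J1)
#1 stroke at J2  (through TF1, causality passes straight; one stroke at TF1)
#4 stroke at I1  (I1 outputs flow p/I1)
#5 stroke at J2  (J2 flow already set via bond 4)

#0 stroke at TF1
#1 stroke at J2
#2 stroke at J2
#3 stroke at J1
#4 stroke at I1
#5 stroke at J2
#6 stroke at J1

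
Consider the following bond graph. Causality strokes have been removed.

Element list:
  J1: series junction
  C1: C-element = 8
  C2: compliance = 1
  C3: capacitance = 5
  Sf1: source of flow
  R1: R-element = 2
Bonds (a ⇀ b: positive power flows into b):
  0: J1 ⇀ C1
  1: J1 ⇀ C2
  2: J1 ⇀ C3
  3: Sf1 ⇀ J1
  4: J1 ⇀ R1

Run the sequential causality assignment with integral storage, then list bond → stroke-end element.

bond 3 →Sf1  (Sf1: flow source, stroke at near end)
bond 0 →J1  (1-jn J1 has f-setter on 3)
bond 1 →J1  (J1: bond 3 brought flow, rest push out)
bond 2 →J1  (J1 flow already set via bond 3)
bond 4 →J1  (1-jn J1 has f-setter on 3)

#0 stroke→J1
#1 stroke→J1
#2 stroke→J1
#3 stroke→Sf1
#4 stroke→J1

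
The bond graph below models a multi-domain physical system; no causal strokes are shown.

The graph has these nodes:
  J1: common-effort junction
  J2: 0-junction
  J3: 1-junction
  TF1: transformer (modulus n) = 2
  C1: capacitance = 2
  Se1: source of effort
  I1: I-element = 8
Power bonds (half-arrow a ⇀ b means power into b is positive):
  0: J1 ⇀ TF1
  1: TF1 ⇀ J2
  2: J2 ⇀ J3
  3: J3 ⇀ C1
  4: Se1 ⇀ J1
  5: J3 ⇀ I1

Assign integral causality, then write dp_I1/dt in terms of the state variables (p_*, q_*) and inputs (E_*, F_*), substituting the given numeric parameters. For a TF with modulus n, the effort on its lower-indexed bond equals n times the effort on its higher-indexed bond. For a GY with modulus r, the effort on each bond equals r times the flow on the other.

β4 stroke→J1  (source Se1 imposes e)
β0 stroke→TF1  (J1 effort already set via bond 4)
β1 stroke→J2  (TF1 one-in-one-out from 0)
β2 stroke→J3  (common-e at J2 fixed by 1)
β3 stroke→J3  (C1 outputs effort q/C1)
β5 stroke→I1  (J3 needs exactly one f-in)

dp_I1/dt = E_Se1/2 - q_C1/2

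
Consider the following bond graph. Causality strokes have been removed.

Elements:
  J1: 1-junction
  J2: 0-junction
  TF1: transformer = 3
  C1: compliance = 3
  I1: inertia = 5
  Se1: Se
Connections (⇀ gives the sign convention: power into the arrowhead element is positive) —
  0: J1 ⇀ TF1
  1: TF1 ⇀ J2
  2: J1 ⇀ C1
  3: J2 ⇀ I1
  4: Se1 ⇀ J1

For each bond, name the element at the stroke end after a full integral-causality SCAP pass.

β4 stroke→J1  (Se1 fixes effort; stroke away)
β2 stroke→J1  (prefer integral on C1)
β0 stroke→TF1  (J1: last free bond brings flow in)
β1 stroke→J2  (through TF1, causality passes straight; one stroke at TF1)
β3 stroke→I1  (0-jn J2 has e-setter on 1)

#0 →TF1
#1 →J2
#2 →J1
#3 →I1
#4 →J1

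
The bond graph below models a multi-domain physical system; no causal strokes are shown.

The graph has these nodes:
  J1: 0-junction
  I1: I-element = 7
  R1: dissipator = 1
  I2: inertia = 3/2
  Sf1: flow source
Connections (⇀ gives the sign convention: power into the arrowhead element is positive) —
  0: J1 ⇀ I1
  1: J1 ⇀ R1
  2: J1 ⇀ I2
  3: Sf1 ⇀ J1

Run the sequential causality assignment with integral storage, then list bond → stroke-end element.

b3 stroke→Sf1  (Sf1 fixes flow; stroke at Sf1)
b0 stroke→I1  (I1 outputs flow p/I1)
b2 stroke→I2  (prefer integral on I2)
b1 stroke→J1  (only one effort-in slot at J1)

bond 0 |I1
bond 1 |J1
bond 2 |I2
bond 3 |Sf1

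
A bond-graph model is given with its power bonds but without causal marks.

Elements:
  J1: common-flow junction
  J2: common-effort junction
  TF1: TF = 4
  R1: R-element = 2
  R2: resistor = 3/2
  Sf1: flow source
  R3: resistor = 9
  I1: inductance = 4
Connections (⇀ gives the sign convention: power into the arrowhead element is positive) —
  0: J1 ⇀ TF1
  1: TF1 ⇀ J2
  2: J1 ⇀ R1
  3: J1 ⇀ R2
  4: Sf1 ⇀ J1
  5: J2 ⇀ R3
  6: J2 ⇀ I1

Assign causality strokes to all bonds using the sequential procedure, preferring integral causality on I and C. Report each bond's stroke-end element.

bond 0 |J1
bond 1 |TF1
bond 2 |J1
bond 3 |J1
bond 4 |Sf1
bond 5 |J2
bond 6 |I1

#4 →Sf1  (source Sf1 imposes f)
#0 →J1  (common-f at J1 fixed by 4)
#2 →J1  (J1: bond 4 brought flow, rest push out)
#3 →J1  (1-jn J1 has f-setter on 4)
#1 →TF1  (TF1 one-in-one-out from 0)
#6 →I1  (I1 outputs flow p/I1)
#5 →J2  (only one effort-in slot at J2)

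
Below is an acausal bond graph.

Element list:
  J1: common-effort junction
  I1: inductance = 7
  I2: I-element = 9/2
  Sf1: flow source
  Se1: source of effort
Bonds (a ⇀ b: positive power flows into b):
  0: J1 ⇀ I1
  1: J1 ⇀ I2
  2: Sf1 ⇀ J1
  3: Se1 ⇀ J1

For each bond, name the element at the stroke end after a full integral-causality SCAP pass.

b2 →Sf1  (source Sf1 imposes f)
b3 →J1  (Se1: effort source, stroke at far end)
b0 →I1  (0-jn J1 has e-setter on 3)
b1 →I2  (common-e at J1 fixed by 3)

#0 stroke→I1
#1 stroke→I2
#2 stroke→Sf1
#3 stroke→J1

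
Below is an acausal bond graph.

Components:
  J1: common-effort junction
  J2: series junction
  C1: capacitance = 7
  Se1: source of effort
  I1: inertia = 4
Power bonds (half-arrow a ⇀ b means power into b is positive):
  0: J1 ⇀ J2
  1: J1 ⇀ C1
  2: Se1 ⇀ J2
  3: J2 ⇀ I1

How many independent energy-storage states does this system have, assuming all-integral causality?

bond 2 |J2  (Se1: effort source, stroke at far end)
bond 1 |J1  (C1: C, integral causality)
bond 0 |J2  (0-jn J1 has e-setter on 1)
bond 3 |I1  (J2 needs exactly one f-in)

2  (C1, I1 all integral)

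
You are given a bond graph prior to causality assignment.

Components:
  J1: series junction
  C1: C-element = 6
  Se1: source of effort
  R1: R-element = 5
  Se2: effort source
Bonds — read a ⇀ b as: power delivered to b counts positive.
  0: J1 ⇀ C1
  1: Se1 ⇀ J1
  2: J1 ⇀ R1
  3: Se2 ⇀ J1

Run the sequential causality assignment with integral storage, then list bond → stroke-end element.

bond 0 |J1
bond 1 |J1
bond 2 |R1
bond 3 |J1

bond 1 stroke→J1  (Se1: effort source, stroke at far end)
bond 3 stroke→J1  (Se2: effort source, stroke at far end)
bond 0 stroke→J1  (C1 outputs effort q/C1)
bond 2 stroke→R1  (J1: last free bond brings flow in)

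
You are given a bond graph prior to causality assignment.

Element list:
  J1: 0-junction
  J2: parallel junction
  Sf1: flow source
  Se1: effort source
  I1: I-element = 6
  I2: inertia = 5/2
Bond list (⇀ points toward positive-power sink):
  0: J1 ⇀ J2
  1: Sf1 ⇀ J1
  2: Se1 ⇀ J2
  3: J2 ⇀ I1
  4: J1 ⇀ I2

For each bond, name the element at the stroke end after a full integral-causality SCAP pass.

β1 →Sf1  (Sf1 fixes flow; stroke at Sf1)
β2 →J2  (source Se1 imposes e)
β0 →J1  (common-e at J2 fixed by 2)
β3 →I1  (0-jn J2 has e-setter on 2)
β4 →I2  (common-e at J1 fixed by 0)

#0 stroke→J1
#1 stroke→Sf1
#2 stroke→J2
#3 stroke→I1
#4 stroke→I2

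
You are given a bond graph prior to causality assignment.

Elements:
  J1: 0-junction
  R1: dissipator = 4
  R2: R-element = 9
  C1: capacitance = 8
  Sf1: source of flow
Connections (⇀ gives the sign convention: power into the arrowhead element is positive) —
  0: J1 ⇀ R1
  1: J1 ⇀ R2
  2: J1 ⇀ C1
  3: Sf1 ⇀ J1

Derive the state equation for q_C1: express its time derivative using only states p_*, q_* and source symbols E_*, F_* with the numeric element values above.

dq_C1/dt = F_Sf1 - 13*q_C1/288

β3 stroke at Sf1  (Sf1: flow source, stroke at near end)
β2 stroke at J1  (C1 integral (e out))
β0 stroke at R1  (0-jn J1 has e-setter on 2)
β1 stroke at R2  (common-e at J1 fixed by 2)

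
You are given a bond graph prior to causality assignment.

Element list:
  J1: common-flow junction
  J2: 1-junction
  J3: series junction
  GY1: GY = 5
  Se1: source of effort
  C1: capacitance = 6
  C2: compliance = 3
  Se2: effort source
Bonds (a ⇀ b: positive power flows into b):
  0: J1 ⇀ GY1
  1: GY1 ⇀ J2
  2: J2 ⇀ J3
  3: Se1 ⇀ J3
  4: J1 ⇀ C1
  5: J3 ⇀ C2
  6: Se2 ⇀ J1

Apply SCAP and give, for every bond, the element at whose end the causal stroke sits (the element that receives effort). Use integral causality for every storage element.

b0 stroke at GY1
b1 stroke at GY1
b2 stroke at J2
b3 stroke at J3
b4 stroke at J1
b5 stroke at J3
b6 stroke at J1

b3 stroke at J3  (source Se1 imposes e)
b6 stroke at J1  (Se2 (Se) sets effort on bond)
b4 stroke at J1  (prefer integral on C1)
b0 stroke at GY1  (closing 1-jn rule on J1)
b1 stroke at GY1  (through GY1, causality inverts; strokes same side of GY1)
b2 stroke at J2  (J2 flow already set via bond 1)
b5 stroke at J3  (J3 flow already set via bond 2)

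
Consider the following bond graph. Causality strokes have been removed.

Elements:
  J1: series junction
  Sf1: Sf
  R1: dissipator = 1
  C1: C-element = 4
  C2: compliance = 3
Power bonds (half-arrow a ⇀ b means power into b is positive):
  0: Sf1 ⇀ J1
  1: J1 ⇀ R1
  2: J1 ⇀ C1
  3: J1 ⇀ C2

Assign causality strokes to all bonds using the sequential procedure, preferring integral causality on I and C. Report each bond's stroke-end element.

β0 →Sf1  (Sf1 fixes flow; stroke at Sf1)
β1 →J1  (1-jn J1 has f-setter on 0)
β2 →J1  (common-f at J1 fixed by 0)
β3 →J1  (common-f at J1 fixed by 0)

b0 stroke at Sf1
b1 stroke at J1
b2 stroke at J1
b3 stroke at J1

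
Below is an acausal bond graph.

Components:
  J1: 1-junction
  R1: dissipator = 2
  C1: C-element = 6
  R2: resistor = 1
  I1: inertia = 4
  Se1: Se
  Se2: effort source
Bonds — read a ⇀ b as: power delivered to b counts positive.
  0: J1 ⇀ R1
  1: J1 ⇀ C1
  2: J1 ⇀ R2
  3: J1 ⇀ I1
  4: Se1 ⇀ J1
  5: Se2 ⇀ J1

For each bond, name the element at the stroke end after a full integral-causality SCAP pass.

#0 stroke at J1
#1 stroke at J1
#2 stroke at J1
#3 stroke at I1
#4 stroke at J1
#5 stroke at J1

#4 |J1  (Se1 (Se) sets effort on bond)
#5 |J1  (Se2 fixes effort; stroke away)
#1 |J1  (C1 integral (e out))
#3 |I1  (I1 outputs flow p/I1)
#0 |J1  (J1: bond 3 brought flow, rest push out)
#2 |J1  (J1: bond 3 brought flow, rest push out)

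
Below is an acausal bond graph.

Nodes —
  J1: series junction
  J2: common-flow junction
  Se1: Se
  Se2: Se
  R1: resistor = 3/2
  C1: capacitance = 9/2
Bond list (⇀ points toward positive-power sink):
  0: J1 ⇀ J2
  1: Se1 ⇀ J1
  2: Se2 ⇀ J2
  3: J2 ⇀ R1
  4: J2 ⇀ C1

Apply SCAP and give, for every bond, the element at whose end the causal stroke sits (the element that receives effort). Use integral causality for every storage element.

bond 0 stroke at J2
bond 1 stroke at J1
bond 2 stroke at J2
bond 3 stroke at R1
bond 4 stroke at J2

b1 stroke at J1  (Se1 fixes effort; stroke away)
b2 stroke at J2  (source Se2 imposes e)
b0 stroke at J2  (closing 1-jn rule on J1)
b4 stroke at J2  (C1 outputs effort q/C1)
b3 stroke at R1  (J2: last free bond brings flow in)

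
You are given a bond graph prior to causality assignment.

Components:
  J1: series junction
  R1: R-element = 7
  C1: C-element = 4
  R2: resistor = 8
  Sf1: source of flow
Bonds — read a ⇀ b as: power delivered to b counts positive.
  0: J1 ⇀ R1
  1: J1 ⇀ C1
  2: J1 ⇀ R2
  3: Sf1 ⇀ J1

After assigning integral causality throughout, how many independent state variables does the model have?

1  (C1 all integral)

#3 stroke→Sf1  (Sf1 (Sf) sets flow on bond)
#0 stroke→J1  (common-f at J1 fixed by 3)
#1 stroke→J1  (J1: bond 3 brought flow, rest push out)
#2 stroke→J1  (J1: bond 3 brought flow, rest push out)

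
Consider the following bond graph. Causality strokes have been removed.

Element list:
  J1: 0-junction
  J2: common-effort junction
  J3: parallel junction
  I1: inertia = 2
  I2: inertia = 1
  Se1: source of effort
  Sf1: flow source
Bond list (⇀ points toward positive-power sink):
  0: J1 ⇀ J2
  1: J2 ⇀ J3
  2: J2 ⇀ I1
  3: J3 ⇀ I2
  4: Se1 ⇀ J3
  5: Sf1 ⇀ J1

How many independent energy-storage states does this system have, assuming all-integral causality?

b4 stroke at J3  (Se1: effort source, stroke at far end)
b5 stroke at Sf1  (Sf1 (Sf) sets flow on bond)
b0 stroke at J1  (only one effort-in slot at J1)
b1 stroke at J2  (0-jn J3 has e-setter on 4)
b3 stroke at I2  (J3: bond 4 brought effort, rest push out)
b2 stroke at I1  (J2: bond 1 brought effort, rest push out)

2  (I1, I2 all integral)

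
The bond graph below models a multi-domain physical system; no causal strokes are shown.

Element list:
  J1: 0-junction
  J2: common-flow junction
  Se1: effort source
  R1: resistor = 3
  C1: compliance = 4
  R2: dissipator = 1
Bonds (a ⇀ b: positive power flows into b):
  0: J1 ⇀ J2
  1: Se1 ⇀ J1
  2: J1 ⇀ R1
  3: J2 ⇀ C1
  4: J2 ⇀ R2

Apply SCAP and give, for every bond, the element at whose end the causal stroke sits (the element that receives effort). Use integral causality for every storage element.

bond 1 stroke at J1  (source Se1 imposes e)
bond 0 stroke at J2  (common-e at J1 fixed by 1)
bond 2 stroke at R1  (J1 effort already set via bond 1)
bond 3 stroke at J2  (C1 outputs effort q/C1)
bond 4 stroke at R2  (closing 1-jn rule on J2)

bond 0 |J2
bond 1 |J1
bond 2 |R1
bond 3 |J2
bond 4 |R2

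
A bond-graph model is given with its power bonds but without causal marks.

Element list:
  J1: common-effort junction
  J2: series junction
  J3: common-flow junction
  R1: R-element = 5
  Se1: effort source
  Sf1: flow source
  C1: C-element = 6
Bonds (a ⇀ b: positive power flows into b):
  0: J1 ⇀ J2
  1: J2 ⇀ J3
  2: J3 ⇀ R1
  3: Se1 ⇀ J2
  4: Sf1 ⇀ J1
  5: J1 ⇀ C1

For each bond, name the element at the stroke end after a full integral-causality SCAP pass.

b3 |J2  (source Se1 imposes e)
b4 |Sf1  (source Sf1 imposes f)
b5 |J1  (C1 integral (e out))
b0 |J2  (J1 effort already set via bond 5)
b1 |J3  (J2: last free bond brings flow in)
b2 |R1  (closing 1-jn rule on J3)

bond 0 stroke at J2
bond 1 stroke at J3
bond 2 stroke at R1
bond 3 stroke at J2
bond 4 stroke at Sf1
bond 5 stroke at J1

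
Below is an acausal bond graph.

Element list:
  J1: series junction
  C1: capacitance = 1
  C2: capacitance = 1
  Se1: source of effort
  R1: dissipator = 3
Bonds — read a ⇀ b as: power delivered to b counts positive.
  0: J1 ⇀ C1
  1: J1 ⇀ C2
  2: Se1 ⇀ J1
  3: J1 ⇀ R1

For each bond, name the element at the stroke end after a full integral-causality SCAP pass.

#2 |J1  (source Se1 imposes e)
#0 |J1  (prefer integral on C1)
#1 |J1  (prefer integral on C2)
#3 |R1  (closing 1-jn rule on J1)

bond 0 |J1
bond 1 |J1
bond 2 |J1
bond 3 |R1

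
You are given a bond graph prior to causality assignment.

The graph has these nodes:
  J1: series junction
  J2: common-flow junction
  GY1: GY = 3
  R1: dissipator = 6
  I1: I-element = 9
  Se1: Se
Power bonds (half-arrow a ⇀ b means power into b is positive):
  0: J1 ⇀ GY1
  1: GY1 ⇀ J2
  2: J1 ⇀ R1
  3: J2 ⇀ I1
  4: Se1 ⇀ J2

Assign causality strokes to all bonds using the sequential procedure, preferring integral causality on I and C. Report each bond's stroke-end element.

β4 →J2  (Se1 (Se) sets effort on bond)
β3 →I1  (prefer integral on I1)
β1 →J2  (J2: bond 3 brought flow, rest push out)
β0 →J1  (GY1 both-in/both-out from 1)
β2 →R1  (J1 needs exactly one f-in)

β0 →J1
β1 →J2
β2 →R1
β3 →I1
β4 →J2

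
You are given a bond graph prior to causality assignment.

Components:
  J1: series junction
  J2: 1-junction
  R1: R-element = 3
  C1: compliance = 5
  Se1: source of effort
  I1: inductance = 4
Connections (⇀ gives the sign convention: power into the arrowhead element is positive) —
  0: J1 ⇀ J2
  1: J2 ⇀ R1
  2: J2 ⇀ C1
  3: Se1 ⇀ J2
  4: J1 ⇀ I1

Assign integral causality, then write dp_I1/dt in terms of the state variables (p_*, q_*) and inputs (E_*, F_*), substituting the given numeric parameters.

dp_I1/dt = E_Se1 - 3*p_I1/4 - q_C1/5

#3 stroke→J2  (Se1: effort source, stroke at far end)
#2 stroke→J2  (C1 integral (e out))
#4 stroke→I1  (I1: I, integral causality)
#0 stroke→J1  (J1 flow already set via bond 4)
#1 stroke→J2  (J2 flow already set via bond 0)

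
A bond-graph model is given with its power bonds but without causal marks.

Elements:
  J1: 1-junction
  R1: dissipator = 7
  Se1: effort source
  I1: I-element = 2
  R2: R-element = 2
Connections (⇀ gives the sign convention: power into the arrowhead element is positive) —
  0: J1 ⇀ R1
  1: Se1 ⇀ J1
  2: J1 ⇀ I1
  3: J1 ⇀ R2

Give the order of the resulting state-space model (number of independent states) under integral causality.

#1 stroke→J1  (Se1 (Se) sets effort on bond)
#2 stroke→I1  (I1: I, integral causality)
#0 stroke→J1  (common-f at J1 fixed by 2)
#3 stroke→J1  (J1 flow already set via bond 2)

1  (I1 all integral)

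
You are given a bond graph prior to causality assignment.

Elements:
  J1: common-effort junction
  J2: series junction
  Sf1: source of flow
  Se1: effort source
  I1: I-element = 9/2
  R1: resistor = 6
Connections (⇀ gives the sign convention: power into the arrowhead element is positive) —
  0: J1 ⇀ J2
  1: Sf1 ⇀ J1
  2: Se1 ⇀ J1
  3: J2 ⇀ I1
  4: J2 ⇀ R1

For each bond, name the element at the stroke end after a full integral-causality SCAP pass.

#0 →J2
#1 →Sf1
#2 →J1
#3 →I1
#4 →J2

b1 →Sf1  (Sf1: flow source, stroke at near end)
b2 →J1  (Se1 (Se) sets effort on bond)
b0 →J2  (common-e at J1 fixed by 2)
b3 →I1  (I1 integral (f out))
b4 →J2  (J2 flow already set via bond 3)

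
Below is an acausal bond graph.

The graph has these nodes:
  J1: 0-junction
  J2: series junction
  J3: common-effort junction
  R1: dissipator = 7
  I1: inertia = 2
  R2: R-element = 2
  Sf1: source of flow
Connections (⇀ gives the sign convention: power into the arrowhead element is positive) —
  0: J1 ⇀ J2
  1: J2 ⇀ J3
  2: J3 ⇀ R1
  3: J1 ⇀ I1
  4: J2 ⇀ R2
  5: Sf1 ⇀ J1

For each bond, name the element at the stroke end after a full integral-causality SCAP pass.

bond 5 stroke at Sf1  (source Sf1 imposes f)
bond 3 stroke at I1  (I1: I, integral causality)
bond 0 stroke at J1  (closing 0-jn rule on J1)
bond 1 stroke at J2  (J2: bond 0 brought flow, rest push out)
bond 4 stroke at J2  (J2 flow already set via bond 0)
bond 2 stroke at J3  (closing 0-jn rule on J3)

b0 →J1
b1 →J2
b2 →J3
b3 →I1
b4 →J2
b5 →Sf1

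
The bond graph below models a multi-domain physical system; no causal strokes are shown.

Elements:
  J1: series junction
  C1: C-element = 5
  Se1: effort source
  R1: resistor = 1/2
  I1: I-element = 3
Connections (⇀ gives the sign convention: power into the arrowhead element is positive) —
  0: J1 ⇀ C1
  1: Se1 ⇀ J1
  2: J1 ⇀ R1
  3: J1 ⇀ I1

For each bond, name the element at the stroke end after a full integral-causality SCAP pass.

b0 stroke→J1
b1 stroke→J1
b2 stroke→J1
b3 stroke→I1

β1 |J1  (Se1 fixes effort; stroke away)
β0 |J1  (prefer integral on C1)
β3 |I1  (I1 integral (f out))
β2 |J1  (1-jn J1 has f-setter on 3)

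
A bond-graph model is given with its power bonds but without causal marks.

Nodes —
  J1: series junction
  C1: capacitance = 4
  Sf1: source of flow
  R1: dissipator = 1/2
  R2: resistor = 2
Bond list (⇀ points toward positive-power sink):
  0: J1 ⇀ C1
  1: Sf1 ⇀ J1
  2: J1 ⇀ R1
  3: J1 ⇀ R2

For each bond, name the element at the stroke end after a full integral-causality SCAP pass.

b1 stroke→Sf1  (Sf1: flow source, stroke at near end)
b0 stroke→J1  (common-f at J1 fixed by 1)
b2 stroke→J1  (J1: bond 1 brought flow, rest push out)
b3 stroke→J1  (J1 flow already set via bond 1)

#0 stroke at J1
#1 stroke at Sf1
#2 stroke at J1
#3 stroke at J1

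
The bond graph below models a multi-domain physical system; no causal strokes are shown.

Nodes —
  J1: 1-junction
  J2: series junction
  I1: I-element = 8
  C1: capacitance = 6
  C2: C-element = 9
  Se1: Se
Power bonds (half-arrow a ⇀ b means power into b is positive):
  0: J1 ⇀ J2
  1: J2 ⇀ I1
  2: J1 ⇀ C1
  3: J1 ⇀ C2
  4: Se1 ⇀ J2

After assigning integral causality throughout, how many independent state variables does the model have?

3  (C1, C2, I1 all integral)

b4 |J2  (Se1 fixes effort; stroke away)
b1 |I1  (I1 outputs flow p/I1)
b0 |J2  (common-f at J2 fixed by 1)
b2 |J1  (1-jn J1 has f-setter on 0)
b3 |J1  (J1 flow already set via bond 0)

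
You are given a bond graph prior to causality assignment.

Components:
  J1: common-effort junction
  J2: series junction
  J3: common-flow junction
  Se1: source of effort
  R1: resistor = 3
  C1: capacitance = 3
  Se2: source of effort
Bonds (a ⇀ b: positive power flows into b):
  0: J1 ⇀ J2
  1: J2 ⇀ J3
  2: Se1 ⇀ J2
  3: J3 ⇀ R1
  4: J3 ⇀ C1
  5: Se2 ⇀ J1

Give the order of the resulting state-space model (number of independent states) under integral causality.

#2 →J2  (Se1: effort source, stroke at far end)
#5 →J1  (source Se2 imposes e)
#0 →J2  (0-jn J1 has e-setter on 5)
#1 →J3  (closing 1-jn rule on J2)
#4 →J3  (C1 integral (e out))
#3 →R1  (closing 1-jn rule on J3)

1  (C1 all integral)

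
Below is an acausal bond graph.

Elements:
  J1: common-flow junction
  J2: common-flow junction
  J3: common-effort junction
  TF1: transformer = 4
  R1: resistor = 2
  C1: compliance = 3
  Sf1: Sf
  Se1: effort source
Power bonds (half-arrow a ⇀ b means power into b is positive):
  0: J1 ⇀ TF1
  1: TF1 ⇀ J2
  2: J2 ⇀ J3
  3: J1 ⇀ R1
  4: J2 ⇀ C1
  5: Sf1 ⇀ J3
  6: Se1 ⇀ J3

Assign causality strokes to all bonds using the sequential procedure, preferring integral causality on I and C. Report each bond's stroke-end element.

b0 →J1
b1 →TF1
b2 →J2
b3 →R1
b4 →J2
b5 →Sf1
b6 →J3

β5 →Sf1  (Sf1: flow source, stroke at near end)
β6 →J3  (Se1: effort source, stroke at far end)
β2 →J2  (J3 effort already set via bond 6)
β4 →J2  (prefer integral on C1)
β1 →TF1  (J2: last free bond brings flow in)
β0 →J1  (TF1 one-in-one-out from 1)
β3 →R1  (only one flow-in slot at J1)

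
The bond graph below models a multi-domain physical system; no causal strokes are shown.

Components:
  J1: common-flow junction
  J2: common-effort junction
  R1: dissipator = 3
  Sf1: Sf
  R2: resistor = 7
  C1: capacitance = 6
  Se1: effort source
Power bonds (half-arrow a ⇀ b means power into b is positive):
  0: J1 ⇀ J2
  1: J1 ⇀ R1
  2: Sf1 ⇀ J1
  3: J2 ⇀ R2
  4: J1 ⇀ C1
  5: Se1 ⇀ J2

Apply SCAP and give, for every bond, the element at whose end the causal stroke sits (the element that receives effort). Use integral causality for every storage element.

bond 0 stroke→J1
bond 1 stroke→J1
bond 2 stroke→Sf1
bond 3 stroke→R2
bond 4 stroke→J1
bond 5 stroke→J2

β2 stroke→Sf1  (Sf1 (Sf) sets flow on bond)
β5 stroke→J2  (Se1: effort source, stroke at far end)
β0 stroke→J1  (1-jn J1 has f-setter on 2)
β1 stroke→J1  (common-f at J1 fixed by 2)
β4 stroke→J1  (1-jn J1 has f-setter on 2)
β3 stroke→R2  (J2: bond 5 brought effort, rest push out)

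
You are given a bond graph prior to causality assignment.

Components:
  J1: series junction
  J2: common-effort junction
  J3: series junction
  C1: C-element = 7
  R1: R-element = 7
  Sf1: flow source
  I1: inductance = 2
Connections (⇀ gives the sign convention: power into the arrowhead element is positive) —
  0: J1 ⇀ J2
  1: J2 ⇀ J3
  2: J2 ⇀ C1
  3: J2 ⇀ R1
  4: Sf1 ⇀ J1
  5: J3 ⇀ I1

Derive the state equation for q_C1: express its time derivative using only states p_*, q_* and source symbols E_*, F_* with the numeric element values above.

dq_C1/dt = F_Sf1 - p_I1/2 - q_C1/49

bond 4 stroke at Sf1  (Sf1 fixes flow; stroke at Sf1)
bond 0 stroke at J1  (J1: bond 4 brought flow, rest push out)
bond 2 stroke at J2  (C1 outputs effort q/C1)
bond 1 stroke at J3  (J2 effort already set via bond 2)
bond 3 stroke at R1  (J2 effort already set via bond 2)
bond 5 stroke at I1  (J3 needs exactly one f-in)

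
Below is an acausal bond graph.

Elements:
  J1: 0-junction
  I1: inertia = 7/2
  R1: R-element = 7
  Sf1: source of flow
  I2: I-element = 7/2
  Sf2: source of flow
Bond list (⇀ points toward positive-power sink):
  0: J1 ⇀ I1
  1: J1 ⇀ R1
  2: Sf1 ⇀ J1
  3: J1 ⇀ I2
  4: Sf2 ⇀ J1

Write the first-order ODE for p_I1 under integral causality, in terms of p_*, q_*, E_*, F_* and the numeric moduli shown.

dp_I1/dt = 7*F_Sf1 + 7*F_Sf2 - 2*p_I1 - 2*p_I2

#2 |Sf1  (Sf1: flow source, stroke at near end)
#4 |Sf2  (Sf2 (Sf) sets flow on bond)
#0 |I1  (I1: I, integral causality)
#3 |I2  (I2: I, integral causality)
#1 |J1  (only one effort-in slot at J1)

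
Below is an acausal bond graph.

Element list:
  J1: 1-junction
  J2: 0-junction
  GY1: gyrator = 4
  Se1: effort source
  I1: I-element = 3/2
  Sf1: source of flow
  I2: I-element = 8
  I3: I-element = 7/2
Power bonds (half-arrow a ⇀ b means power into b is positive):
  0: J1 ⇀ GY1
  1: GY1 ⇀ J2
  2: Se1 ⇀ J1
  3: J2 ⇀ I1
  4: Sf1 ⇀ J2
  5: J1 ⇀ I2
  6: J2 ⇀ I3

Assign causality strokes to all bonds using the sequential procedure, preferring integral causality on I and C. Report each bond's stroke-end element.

b0 stroke at J1
b1 stroke at J2
b2 stroke at J1
b3 stroke at I1
b4 stroke at Sf1
b5 stroke at I2
b6 stroke at I3

b2 stroke→J1  (Se1 (Se) sets effort on bond)
b4 stroke→Sf1  (Sf1: flow source, stroke at near end)
b3 stroke→I1  (I1 integral (f out))
b5 stroke→I2  (I2 outputs flow p/I2)
b0 stroke→J1  (1-jn J1 has f-setter on 5)
b1 stroke→J2  (through GY1, causality inverts; strokes same side of GY1)
b6 stroke→I3  (0-jn J2 has e-setter on 1)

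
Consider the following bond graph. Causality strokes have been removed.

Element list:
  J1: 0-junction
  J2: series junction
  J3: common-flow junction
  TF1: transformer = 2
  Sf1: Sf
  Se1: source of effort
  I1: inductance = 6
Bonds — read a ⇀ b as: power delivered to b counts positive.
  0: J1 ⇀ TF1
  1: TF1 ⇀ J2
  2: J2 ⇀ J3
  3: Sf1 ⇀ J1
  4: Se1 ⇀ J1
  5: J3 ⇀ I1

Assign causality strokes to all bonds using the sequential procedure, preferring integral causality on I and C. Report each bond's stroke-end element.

b3 →Sf1  (Sf1 fixes flow; stroke at Sf1)
b4 →J1  (source Se1 imposes e)
b0 →TF1  (common-e at J1 fixed by 4)
b1 →J2  (TF TF1: opposite of bond 0)
b2 →J3  (closing 1-jn rule on J2)
b5 →I1  (J3: last free bond brings flow in)

bond 0 stroke→TF1
bond 1 stroke→J2
bond 2 stroke→J3
bond 3 stroke→Sf1
bond 4 stroke→J1
bond 5 stroke→I1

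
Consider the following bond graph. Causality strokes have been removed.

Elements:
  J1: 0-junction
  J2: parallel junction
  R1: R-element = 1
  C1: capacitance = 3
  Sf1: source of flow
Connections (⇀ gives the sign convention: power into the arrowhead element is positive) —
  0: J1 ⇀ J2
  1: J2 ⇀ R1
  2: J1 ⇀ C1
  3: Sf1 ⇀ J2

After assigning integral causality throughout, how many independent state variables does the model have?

#3 |Sf1  (Sf1 fixes flow; stroke at Sf1)
#2 |J1  (C1 integral (e out))
#0 |J2  (J1: bond 2 brought effort, rest push out)
#1 |R1  (common-e at J2 fixed by 0)

1  (C1 all integral)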